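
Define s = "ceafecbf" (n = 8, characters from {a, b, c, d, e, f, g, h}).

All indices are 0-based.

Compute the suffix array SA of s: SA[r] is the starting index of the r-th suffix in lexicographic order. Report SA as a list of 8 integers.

rank→(start, suffix):
  0 → (2, 'afecbf')
  1 → (6, 'bf')
  2 → (5, 'cbf')
  3 → (0, 'ceafecbf')
  4 → (1, 'eafecbf')
  5 → (4, 'ecbf')
  6 → (7, 'f')
  7 → (3, 'fecbf')

[2, 6, 5, 0, 1, 4, 7, 3]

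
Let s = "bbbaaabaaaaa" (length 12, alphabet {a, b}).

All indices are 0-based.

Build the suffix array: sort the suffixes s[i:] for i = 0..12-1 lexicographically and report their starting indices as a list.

[11, 10, 9, 8, 7, 3, 4, 5, 6, 2, 1, 0]

rank→(start, suffix):
  0 → (11, 'a')
  1 → (10, 'aa')
  2 → (9, 'aaa')
  3 → (8, 'aaaa')
  4 → (7, 'aaaaa')
  5 → (3, 'aaabaaaaa')
  6 → (4, 'aabaaaaa')
  7 → (5, 'abaaaaa')
  8 → (6, 'baaaaa')
  9 → (2, 'baaabaaaaa')
  10 → (1, 'bbaaabaaaaa')
  11 → (0, 'bbbaaabaaaaa')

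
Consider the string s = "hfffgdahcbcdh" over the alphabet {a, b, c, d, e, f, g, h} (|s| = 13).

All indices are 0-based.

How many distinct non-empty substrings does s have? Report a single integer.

sorted suffixes:
  #0 SA[0]=6  'ahcbcdh'
  #1 SA[1]=9  'bcdh'
  #2 SA[2]=8  'cbcdh'
  #3 SA[3]=10  'cdh'
  #4 SA[4]=5  'dahcbcdh'
  #5 SA[5]=11  'dh'
  #6 SA[6]=1  'fffgdahcbcdh'
  #7 SA[7]=2  'ffgdahcbcdh'
  #8 SA[8]=3  'fgdahcbcdh'
  #9 SA[9]=4  'gdahcbcdh'
  #10 SA[10]=12  'h'
  #11 SA[11]=7  'hcbcdh'
  #12 SA[12]=0  'hfffgdahcbcdh'

SA = [6, 9, 8, 10, 5, 11, 1, 2, 3, 4, 12, 7, 0]
rank  pair      lcp
   1  s[6:],s[9:]  0  ''
   2  s[9:],s[8:]  0  ''
   3  s[8:],s[10:]  1  'c'
   4  s[10:],s[5:]  0  ''
   5  s[5:],s[11:]  1  'd'
   6  s[11:],s[1:]  0  ''
   7  s[1:],s[2:]  2  'ff'
   8  s[2:],s[3:]  1  'f'
   9  s[3:],s[4:]  0  ''
  10  s[4:],s[12:]  0  ''
  11  s[12:],s[7:]  1  'h'
  12  s[7:],s[0:]  1  'h'

n(n+1)/2 = 13·14/2 = 91
Σ LCP = 0 + 0 + 0 + 1 + 0 + 1 + 0 + 2 + 1 + 0 + 0 + 1 + 1 = 7
distinct = 91 − 7 = 84

84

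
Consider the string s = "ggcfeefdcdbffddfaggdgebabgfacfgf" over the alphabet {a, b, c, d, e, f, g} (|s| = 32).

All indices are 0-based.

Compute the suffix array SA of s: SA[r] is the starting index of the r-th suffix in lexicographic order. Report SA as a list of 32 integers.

sorted suffixes:
  #0 SA[0]=23  'abgfacfgf'
  #1 SA[1]=27  'acfgf'
  #2 SA[2]=16  'aggdgebabgfacfgf'
  #3 SA[3]=22  'babgfacfgf'
  #4 SA[4]=10  'bffddfaggdgebabgfacfgf'
  #5 SA[5]=24  'bgfacfgf'
  #6 SA[6]=8  'cdbffddfaggdgebabgfacfgf'
  #7 SA[7]=2  'cfeefdcdbffddfaggdgebabgfacfgf'
  #8 SA[8]=28  'cfgf'
  #9 SA[9]=9  'dbffddfaggdgebabgfacfgf'
  #10 SA[10]=7  'dcdbffddfaggdgebabgfacfgf'
  #11 SA[11]=13  'ddfaggdgebabgfacfgf'
  #12 SA[12]=14  'dfaggdgebabgfacfgf'
  #13 SA[13]=19  'dgebabgfacfgf'
  #14 SA[14]=21  'ebabgfacfgf'
  #15 SA[15]=4  'eefdcdbffddfaggdgebabgfacfgf'
  #16 SA[16]=5  'efdcdbffddfaggdgebabgfacfgf'
  #17 SA[17]=31  'f'
  #18 SA[18]=26  'facfgf'
  #19 SA[19]=15  'faggdgebabgfacfgf'
  #20 SA[20]=6  'fdcdbffddfaggdgebabgfacfgf'
  #21 SA[21]=12  'fddfaggdgebabgfacfgf'
  #22 SA[22]=3  'feefdcdbffddfaggdgebabgfacfgf'
  #23 SA[23]=11  'ffddfaggdgebabgfacfgf'
  #24 SA[24]=29  'fgf'
  #25 SA[25]=1  'gcfeefdcdbffddfaggdgebabgfacfgf'
  #26 SA[26]=18  'gdgebabgfacfgf'
  #27 SA[27]=20  'gebabgfacfgf'
  #28 SA[28]=30  'gf'
  #29 SA[29]=25  'gfacfgf'
  #30 SA[30]=0  'ggcfeefdcdbffddfaggdgebabgfacfgf'
  #31 SA[31]=17  'ggdgebabgfacfgf'

[23, 27, 16, 22, 10, 24, 8, 2, 28, 9, 7, 13, 14, 19, 21, 4, 5, 31, 26, 15, 6, 12, 3, 11, 29, 1, 18, 20, 30, 25, 0, 17]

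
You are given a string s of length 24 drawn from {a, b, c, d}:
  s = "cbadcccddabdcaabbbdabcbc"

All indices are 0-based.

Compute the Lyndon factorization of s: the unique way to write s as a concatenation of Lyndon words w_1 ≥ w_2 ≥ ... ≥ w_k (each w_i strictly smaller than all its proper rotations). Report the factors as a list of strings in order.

["c", "b", "adcccdd", "abdc", "aabbbdabcbc"]

emit factor 1: 'c' (i=0, period=1)
emit factor 2: 'b' (i=1, period=1)
emit factor 3: 'adcccdd' (i=2, period=7)
emit factor 4: 'abdc' (i=9, period=4)
emit factor 5: 'aabbbdabcbc' (i=13, period=11)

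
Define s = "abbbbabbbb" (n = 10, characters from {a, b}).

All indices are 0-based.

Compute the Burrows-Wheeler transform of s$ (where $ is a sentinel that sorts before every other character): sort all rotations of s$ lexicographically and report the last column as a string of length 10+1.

rank  rotation     last
    0  $abbbbabbbb  b
    1  abbbb$abbbb  b
    2  abbbbabbbb$  $
    3  b$abbbbabbb  b
    4  babbbb$abbb  b
    5  bb$abbbbabb  b
    6  bbabbbb$abb  b
    7  bbb$abbbbab  b
    8  bbbabbbb$ab  b
    9  bbbb$abbbba  a
   10  bbbbabbbb$a  a

bb$bbbbbbaa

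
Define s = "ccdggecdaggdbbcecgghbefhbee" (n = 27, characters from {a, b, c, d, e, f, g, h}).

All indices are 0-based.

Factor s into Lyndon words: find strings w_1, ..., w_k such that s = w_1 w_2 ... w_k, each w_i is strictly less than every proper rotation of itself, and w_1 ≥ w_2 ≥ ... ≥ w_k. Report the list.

["ccdggecd", "aggdbbcecgghbefhbee"]

emit factor 1: 'ccdggecd' (i=0, period=8)
emit factor 2: 'aggdbbcecgghbefhbee' (i=8, period=19)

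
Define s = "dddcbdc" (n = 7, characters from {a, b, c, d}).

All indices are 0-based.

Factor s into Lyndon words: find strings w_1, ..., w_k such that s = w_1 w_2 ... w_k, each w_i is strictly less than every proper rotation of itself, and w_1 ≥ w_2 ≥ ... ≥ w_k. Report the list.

emit factor 1: 'd' (i=0, period=1)
emit factor 2: 'd' (i=1, period=1)
emit factor 3: 'd' (i=2, period=1)
emit factor 4: 'c' (i=3, period=1)
emit factor 5: 'bdc' (i=4, period=3)

["d", "d", "d", "c", "bdc"]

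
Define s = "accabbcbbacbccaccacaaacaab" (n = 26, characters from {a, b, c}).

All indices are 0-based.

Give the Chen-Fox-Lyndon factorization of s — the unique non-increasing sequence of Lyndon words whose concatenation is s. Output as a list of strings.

emit factor 1: 'acc' (i=0, period=3)
emit factor 2: 'abbcbbacbccaccac' (i=3, period=16)
emit factor 3: 'aaacaab' (i=19, period=7)

["acc", "abbcbbacbccaccac", "aaacaab"]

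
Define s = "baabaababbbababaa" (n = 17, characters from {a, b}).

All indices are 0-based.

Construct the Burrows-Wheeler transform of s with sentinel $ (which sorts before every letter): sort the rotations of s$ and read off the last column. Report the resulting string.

aabbbbababa$aababa

rank  rotation            last
    0  $baabaababbbababaa  a
    1  a$baabaababbbababa  a
    2  aa$baabaababbbabab  b
    3  aabaababbbababaa$b  b
    4  aababbbababaa$baab  b
    5  abaa$baabaababbbab  b
    6  abaababbbababaa$ba  a
    7  ababaa$baabaababbb  b
    8  ababbbababaa$baaba  a
    9  abbbababaa$baabaab  b
   10  baa$baabaababbbaba  a
   11  baabaababbbababaa$  $
   12  baababbbababaa$baa  a
   13  babaa$baabaababbba  a
   14  bababaa$baabaababb  b
   15  babbbababaa$baabaa  a
   16  bbababaa$baabaabab  b
   17  bbbababaa$baabaaba  a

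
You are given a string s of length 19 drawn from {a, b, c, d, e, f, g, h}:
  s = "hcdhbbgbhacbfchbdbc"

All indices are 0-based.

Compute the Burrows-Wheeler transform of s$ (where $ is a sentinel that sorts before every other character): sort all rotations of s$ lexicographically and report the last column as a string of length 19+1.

chhdhcbgbahfbcbbbdc$

rank  rotation              last
    0  $hcdhbbgbhacbfchbdbc  c
    1  acbfchbdbc$hcdhbbgbh  h
    2  bbgbhacbfchbdbc$hcdh  h
    3  bc$hcdhbbgbhacbfchbd  d
    4  bdbc$hcdhbbgbhacbfch  h
    5  bfchbdbc$hcdhbbgbhac  c
    6  bgbhacbfchbdbc$hcdhb  b
    7  bhacbfchbdbc$hcdhbbg  g
    8  c$hcdhbbgbhacbfchbdb  b
    9  cbfchbdbc$hcdhbbgbha  a
   10  cdhbbgbhacbfchbdbc$h  h
   11  chbdbc$hcdhbbgbhacbf  f
   12  dbc$hcdhbbgbhacbfchb  b
   13  dhbbgbhacbfchbdbc$hc  c
   14  fchbdbc$hcdhbbgbhacb  b
   15  gbhacbfchbdbc$hcdhbb  b
   16  hacbfchbdbc$hcdhbbgb  b
   17  hbbgbhacbfchbdbc$hcd  d
   18  hbdbc$hcdhbbgbhacbfc  c
   19  hcdhbbgbhacbfchbdbc$  $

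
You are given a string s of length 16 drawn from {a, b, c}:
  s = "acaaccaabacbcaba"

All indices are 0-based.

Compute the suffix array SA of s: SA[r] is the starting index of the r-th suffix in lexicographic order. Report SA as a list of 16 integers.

rank→(start, suffix):
  0 → (15, 'a')
  1 → (6, 'aabacbcaba')
  2 → (2, 'aaccaabacbcaba')
  3 → (13, 'aba')
  4 → (7, 'abacbcaba')
  5 → (0, 'acaaccaabacbcaba')
  6 → (9, 'acbcaba')
  7 → (3, 'accaabacbcaba')
  8 → (14, 'ba')
  9 → (8, 'bacbcaba')
  10 → (11, 'bcaba')
  11 → (5, 'caabacbcaba')
  12 → (1, 'caaccaabacbcaba')
  13 → (12, 'caba')
  14 → (10, 'cbcaba')
  15 → (4, 'ccaabacbcaba')

[15, 6, 2, 13, 7, 0, 9, 3, 14, 8, 11, 5, 1, 12, 10, 4]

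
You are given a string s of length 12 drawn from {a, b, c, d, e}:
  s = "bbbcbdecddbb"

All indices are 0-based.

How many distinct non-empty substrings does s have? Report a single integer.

68

sorted suffixes:
  #0 SA[0]=11  'b'
  #1 SA[1]=10  'bb'
  #2 SA[2]=0  'bbbcbdecddbb'
  #3 SA[3]=1  'bbcbdecddbb'
  #4 SA[4]=2  'bcbdecddbb'
  #5 SA[5]=4  'bdecddbb'
  #6 SA[6]=3  'cbdecddbb'
  #7 SA[7]=7  'cddbb'
  #8 SA[8]=9  'dbb'
  #9 SA[9]=8  'ddbb'
  #10 SA[10]=5  'decddbb'
  #11 SA[11]=6  'ecddbb'

SA = [11, 10, 0, 1, 2, 4, 3, 7, 9, 8, 5, 6]
i: (SA[i-1],SA[i]) lcp shared
  1: (11,10) 1 'b'
  2: (10,0) 2 'bb'
  3: (0,1) 2 'bb'
  4: (1,2) 1 'b'
  5: (2,4) 1 'b'
  6: (4,3) 0 ''
  7: (3,7) 1 'c'
  8: (7,9) 0 ''
  9: (9,8) 1 'd'
  10: (8,5) 1 'd'
  11: (5,6) 0 ''

n(n+1)/2 = 12·13/2 = 78
Σ LCP = 0 + 1 + 2 + 2 + 1 + 1 + 0 + 1 + 0 + 1 + 1 + 0 = 10
distinct = 78 − 10 = 68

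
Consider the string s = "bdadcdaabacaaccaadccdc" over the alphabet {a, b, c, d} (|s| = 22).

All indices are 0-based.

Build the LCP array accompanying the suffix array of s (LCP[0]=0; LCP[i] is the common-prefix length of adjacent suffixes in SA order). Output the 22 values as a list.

[0, 2, 2, 1, 1, 2, 1, 3, 0, 1, 0, 1, 3, 1, 2, 1, 2, 0, 2, 1, 2, 2]

rank→(start, suffix):
  0 → (6, 'aabacaaccaadccdc')
  1 → (11, 'aaccaadccdc')
  2 → (15, 'aadccdc')
  3 → (7, 'abacaaccaadccdc')
  4 → (9, 'acaaccaadccdc')
  5 → (12, 'accaadccdc')
  6 → (16, 'adccdc')
  7 → (2, 'adcdaabacaaccaadccdc')
  8 → (8, 'bacaaccaadccdc')
  9 → (0, 'bdadcdaabacaaccaadccdc')
  10 → (21, 'c')
  11 → (10, 'caaccaadccdc')
  12 → (14, 'caadccdc')
  13 → (13, 'ccaadccdc')
  14 → (18, 'ccdc')
  15 → (4, 'cdaabacaaccaadccdc')
  16 → (19, 'cdc')
  17 → (5, 'daabacaaccaadccdc')
  18 → (1, 'dadcdaabacaaccaadccdc')
  19 → (20, 'dc')
  20 → (17, 'dccdc')
  21 → (3, 'dcdaabacaaccaadccdc')

SA = [6, 11, 15, 7, 9, 12, 16, 2, 8, 0, 21, 10, 14, 13, 18, 4, 19, 5, 1, 20, 17, 3]
[i] adj suffixes → lcp
  [1] 6/11 → 2 ('aa')
  [2] 11/15 → 2 ('aa')
  [3] 15/7 → 1 ('a')
  [4] 7/9 → 1 ('a')
  [5] 9/12 → 2 ('ac')
  [6] 12/16 → 1 ('a')
  [7] 16/2 → 3 ('adc')
  [8] 2/8 → 0 ('')
  [9] 8/0 → 1 ('b')
  [10] 0/21 → 0 ('')
  [11] 21/10 → 1 ('c')
  [12] 10/14 → 3 ('caa')
  [13] 14/13 → 1 ('c')
  [14] 13/18 → 2 ('cc')
  [15] 18/4 → 1 ('c')
  [16] 4/19 → 2 ('cd')
  [17] 19/5 → 0 ('')
  [18] 5/1 → 2 ('da')
  [19] 1/20 → 1 ('d')
  [20] 20/17 → 2 ('dc')
  [21] 17/3 → 2 ('dc')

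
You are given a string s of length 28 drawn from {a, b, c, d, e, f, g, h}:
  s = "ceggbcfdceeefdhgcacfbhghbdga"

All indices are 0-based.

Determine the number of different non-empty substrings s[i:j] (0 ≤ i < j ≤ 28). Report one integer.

381

rank→(start, suffix):
  0 → (27, 'a')
  1 → (17, 'acfbhghbdga')
  2 → (4, 'bcfdceeefdhgcacfbhghbdga')
  3 → (24, 'bdga')
  4 → (20, 'bhghbdga')
  5 → (16, 'cacfbhghbdga')
  6 → (8, 'ceeefdhgcacfbhghbdga')
  7 → (0, 'ceggbcfdceeefdhgcacfbhghbdga')
  8 → (18, 'cfbhghbdga')
  9 → (5, 'cfdceeefdhgcacfbhghbdga')
  10 → (7, 'dceeefdhgcacfbhghbdga')
  11 → (25, 'dga')
  12 → (13, 'dhgcacfbhghbdga')
  13 → (9, 'eeefdhgcacfbhghbdga')
  14 → (10, 'eefdhgcacfbhghbdga')
  15 → (11, 'efdhgcacfbhghbdga')
  16 → (1, 'eggbcfdceeefdhgcacfbhghbdga')
  17 → (19, 'fbhghbdga')
  18 → (6, 'fdceeefdhgcacfbhghbdga')
  19 → (12, 'fdhgcacfbhghbdga')
  20 → (26, 'ga')
  21 → (3, 'gbcfdceeefdhgcacfbhghbdga')
  22 → (15, 'gcacfbhghbdga')
  23 → (2, 'ggbcfdceeefdhgcacfbhghbdga')
  24 → (22, 'ghbdga')
  25 → (23, 'hbdga')
  26 → (14, 'hgcacfbhghbdga')
  27 → (21, 'hghbdga')

SA = [27, 17, 4, 24, 20, 16, 8, 0, 18, 5, 7, 25, 13, 9, 10, 11, 1, 19, 6, 12, 26, 3, 15, 2, 22, 23, 14, 21]
[i] adj suffixes → lcp
  [1] 27/17 → 1 ('a')
  [2] 17/4 → 0 ('')
  [3] 4/24 → 1 ('b')
  [4] 24/20 → 1 ('b')
  [5] 20/16 → 0 ('')
  [6] 16/8 → 1 ('c')
  [7] 8/0 → 2 ('ce')
  [8] 0/18 → 1 ('c')
  [9] 18/5 → 2 ('cf')
  [10] 5/7 → 0 ('')
  [11] 7/25 → 1 ('d')
  [12] 25/13 → 1 ('d')
  [13] 13/9 → 0 ('')
  [14] 9/10 → 2 ('ee')
  [15] 10/11 → 1 ('e')
  [16] 11/1 → 1 ('e')
  [17] 1/19 → 0 ('')
  [18] 19/6 → 1 ('f')
  [19] 6/12 → 2 ('fd')
  [20] 12/26 → 0 ('')
  [21] 26/3 → 1 ('g')
  [22] 3/15 → 1 ('g')
  [23] 15/2 → 1 ('g')
  [24] 2/22 → 1 ('g')
  [25] 22/23 → 0 ('')
  [26] 23/14 → 1 ('h')
  [27] 14/21 → 2 ('hg')

n(n+1)/2 = 28·29/2 = 406
Σ LCP = 0 + 1 + 0 + 1 + 1 + 0 + 1 + 2 + 1 + 2 + 0 + 1 + 1 + 0 + 2 + 1 + 1 + 0 + 1 + 2 + 0 + 1 + 1 + 1 + 1 + 0 + 1 + 2 = 25
distinct = 406 − 25 = 381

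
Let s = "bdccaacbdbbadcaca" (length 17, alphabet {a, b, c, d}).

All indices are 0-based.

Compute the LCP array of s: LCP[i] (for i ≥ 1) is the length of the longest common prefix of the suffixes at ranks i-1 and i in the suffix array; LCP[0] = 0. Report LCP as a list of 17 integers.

sorted suffixes:
  #0 SA[0]=16  'a'
  #1 SA[1]=4  'aacbdbbadcaca'
  #2 SA[2]=14  'aca'
  #3 SA[3]=5  'acbdbbadcaca'
  #4 SA[4]=11  'adcaca'
  #5 SA[5]=10  'badcaca'
  #6 SA[6]=9  'bbadcaca'
  #7 SA[7]=7  'bdbbadcaca'
  #8 SA[8]=0  'bdccaacbdbbadcaca'
  #9 SA[9]=15  'ca'
  #10 SA[10]=3  'caacbdbbadcaca'
  #11 SA[11]=13  'caca'
  #12 SA[12]=6  'cbdbbadcaca'
  #13 SA[13]=2  'ccaacbdbbadcaca'
  #14 SA[14]=8  'dbbadcaca'
  #15 SA[15]=12  'dcaca'
  #16 SA[16]=1  'dccaacbdbbadcaca'

SA = [16, 4, 14, 5, 11, 10, 9, 7, 0, 15, 3, 13, 6, 2, 8, 12, 1]
i: (SA[i-1],SA[i]) lcp shared
  1: (16,4) 1 'a'
  2: (4,14) 1 'a'
  3: (14,5) 2 'ac'
  4: (5,11) 1 'a'
  5: (11,10) 0 ''
  6: (10,9) 1 'b'
  7: (9,7) 1 'b'
  8: (7,0) 2 'bd'
  9: (0,15) 0 ''
  10: (15,3) 2 'ca'
  11: (3,13) 2 'ca'
  12: (13,6) 1 'c'
  13: (6,2) 1 'c'
  14: (2,8) 0 ''
  15: (8,12) 1 'd'
  16: (12,1) 2 'dc'

[0, 1, 1, 2, 1, 0, 1, 1, 2, 0, 2, 2, 1, 1, 0, 1, 2]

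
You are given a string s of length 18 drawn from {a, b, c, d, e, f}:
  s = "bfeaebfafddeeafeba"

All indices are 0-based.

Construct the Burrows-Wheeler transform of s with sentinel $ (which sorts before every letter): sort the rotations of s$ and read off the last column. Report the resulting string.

rank  rotation             last
    0  $bfeaebfafddeeafeba  a
    1  a$bfeaebfafddeeafeb  b
    2  aebfafddeeafeba$bfe  e
    3  afddeeafeba$bfeaebf  f
    4  afeba$bfeaebfafddee  e
    5  ba$bfeaebfafddeeafe  e
    6  bfafddeeafeba$bfeae  e
    7  bfeaebfafddeeafeba$  $
    8  ddeeafeba$bfeaebfaf  f
    9  deeafeba$bfeaebfafd  d
   10  eaebfafddeeafeba$bf  f
   11  eafeba$bfeaebfafdde  e
   12  eba$bfeaebfafddeeaf  f
   13  ebfafddeeafeba$bfea  a
   14  eeafeba$bfeaebfafdd  d
   15  fafddeeafeba$bfeaeb  b
   16  fddeeafeba$bfeaebfa  a
   17  feaebfafddeeafeba$b  b
   18  feba$bfeaebfafddeea  a

abefeee$fdfefadbaba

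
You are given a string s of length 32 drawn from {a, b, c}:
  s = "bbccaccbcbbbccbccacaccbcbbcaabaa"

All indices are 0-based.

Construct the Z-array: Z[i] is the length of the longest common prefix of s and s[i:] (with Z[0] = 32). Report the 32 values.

Z[0]=32
i=1: outside box; Z[1]=1 scan→box=[1,2)
i=2: outside box; Z[2]=0
i=3: outside box; Z[3]=0
i=4: outside box; Z[4]=0
i=5: outside box; Z[5]=0
i=6: outside box; Z[6]=0
i=7: outside box; Z[7]=1 scan→box=[7,8)
i=8: outside box; Z[8]=0
i=9: outside box; Z[9]=2 scan→box=[9,11)
i=10: min(r-i=1, Z[1]=1)=1; Z[10]=4 scan→box=[10,14)
i=11: min(r-i=3, Z[1]=1)=1; Z[11]=1
i=12: min(r-i=2, Z[2]=0)=0; Z[12]=0
i=13: min(r-i=1, Z[3]=0)=0; Z[13]=0
i=14: outside box; Z[14]=1 scan→box=[14,15)
i=15: outside box; Z[15]=0
i=16: outside box; Z[16]=0
i=17: outside box; Z[17]=0
i=18: outside box; Z[18]=0
i=19: outside box; Z[19]=0
i=20: outside box; Z[20]=0
i=21: outside box; Z[21]=0
i=22: outside box; Z[22]=1 scan→box=[22,23)
i=23: outside box; Z[23]=0
i=24: outside box; Z[24]=3 scan→box=[24,27)
i=25: min(r-i=2, Z[1]=1)=1; Z[25]=1
i=26: min(r-i=1, Z[2]=0)=0; Z[26]=0
i=27: outside box; Z[27]=0
i=28: outside box; Z[28]=0
i=29: outside box; Z[29]=1 scan→box=[29,30)
i=30: outside box; Z[30]=0
i=31: outside box; Z[31]=0

[32, 1, 0, 0, 0, 0, 0, 1, 0, 2, 4, 1, 0, 0, 1, 0, 0, 0, 0, 0, 0, 0, 1, 0, 3, 1, 0, 0, 0, 1, 0, 0]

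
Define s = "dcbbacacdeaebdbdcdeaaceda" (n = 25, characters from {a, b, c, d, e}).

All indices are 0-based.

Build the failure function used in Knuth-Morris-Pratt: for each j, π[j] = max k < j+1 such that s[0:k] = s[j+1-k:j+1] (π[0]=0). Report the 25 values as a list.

π[0] = 0
j=1 s[j]='c': π[1]=0 (border '')
j=2 s[j]='b': π[2]=0 (border '')
j=3 s[j]='b': π[3]=0 (border '')
j=4 s[j]='a': π[4]=0 (border '')
j=5 s[j]='c': π[5]=0 (border '')
j=6 s[j]='a': π[6]=0 (border '')
j=7 s[j]='c': π[7]=0 (border '')
j=8 s[j]='d': π[8]=1 (border 'd')
j=9 s[j]='e': k: 1→0; π[9]=0 (border '')
j=10 s[j]='a': π[10]=0 (border '')
j=11 s[j]='e': π[11]=0 (border '')
j=12 s[j]='b': π[12]=0 (border '')
j=13 s[j]='d': π[13]=1 (border 'd')
j=14 s[j]='b': k: 1→0; π[14]=0 (border '')
j=15 s[j]='d': π[15]=1 (border 'd')
j=16 s[j]='c': π[16]=2 (border 'dc')
j=17 s[j]='d': k: 2→0; π[17]=1 (border 'd')
j=18 s[j]='e': k: 1→0; π[18]=0 (border '')
j=19 s[j]='a': π[19]=0 (border '')
j=20 s[j]='a': π[20]=0 (border '')
j=21 s[j]='c': π[21]=0 (border '')
j=22 s[j]='e': π[22]=0 (border '')
j=23 s[j]='d': π[23]=1 (border 'd')
j=24 s[j]='a': k: 1→0; π[24]=0 (border '')

[0, 0, 0, 0, 0, 0, 0, 0, 1, 0, 0, 0, 0, 1, 0, 1, 2, 1, 0, 0, 0, 0, 0, 1, 0]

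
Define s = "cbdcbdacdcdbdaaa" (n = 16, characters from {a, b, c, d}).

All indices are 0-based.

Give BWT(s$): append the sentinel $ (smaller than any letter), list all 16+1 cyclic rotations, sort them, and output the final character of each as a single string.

aaadddccd$dabbcbc

rank  rotation           last
    0  $cbdcbdacdcdbdaaa  a
    1  a$cbdcbdacdcdbdaa  a
    2  aa$cbdcbdacdcdbda  a
    3  aaa$cbdcbdacdcdbd  d
    4  acdcdbdaaa$cbdcbd  d
    5  bdaaa$cbdcbdacdcd  d
    6  bdacdcdbdaaa$cbdc  c
    7  bdcbdacdcdbdaaa$c  c
    8  cbdacdcdbdaaa$cbd  d
    9  cbdcbdacdcdbdaaa$  $
   10  cdbdaaa$cbdcbdacd  d
   11  cdcdbdaaa$cbdcbda  a
   12  daaa$cbdcbdacdcdb  b
   13  dacdcdbdaaa$cbdcb  b
   14  dbdaaa$cbdcbdacdc  c
   15  dcbdacdcdbdaaa$cb  b
   16  dcdbdaaa$cbdcbdac  c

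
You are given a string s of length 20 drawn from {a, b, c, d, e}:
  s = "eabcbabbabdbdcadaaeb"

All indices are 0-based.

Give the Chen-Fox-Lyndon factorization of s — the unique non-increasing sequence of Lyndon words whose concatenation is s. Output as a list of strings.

emit factor 1: 'e' (i=0, period=1)
emit factor 2: 'abcb' (i=1, period=4)
emit factor 3: 'abbabdbdcad' (i=5, period=11)
emit factor 4: 'aaeb' (i=16, period=4)

["e", "abcb", "abbabdbdcad", "aaeb"]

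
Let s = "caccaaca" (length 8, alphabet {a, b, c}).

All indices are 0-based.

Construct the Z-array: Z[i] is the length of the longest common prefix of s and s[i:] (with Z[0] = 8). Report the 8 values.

[8, 0, 1, 2, 0, 0, 2, 0]

Z[0]=8
i=1: fresh scan; Z[1]=0
i=2: fresh scan; Z[2]=1 extend→box=[2,3)
i=3: fresh scan; Z[3]=2 extend→box=[3,5)
i=4: min(r-i=1, Z[1]=0)=0; Z[4]=0
i=5: fresh scan; Z[5]=0
i=6: fresh scan; Z[6]=2 extend→box=[6,8)
i=7: min(r-i=1, Z[1]=0)=0; Z[7]=0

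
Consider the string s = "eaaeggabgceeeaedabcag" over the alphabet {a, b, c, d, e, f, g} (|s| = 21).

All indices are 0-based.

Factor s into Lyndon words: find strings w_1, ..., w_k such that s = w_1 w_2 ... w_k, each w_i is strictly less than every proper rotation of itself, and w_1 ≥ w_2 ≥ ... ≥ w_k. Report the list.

emit factor 1: 'e' (i=0, period=1)
emit factor 2: 'aaeggabgceeeaedabcag' (i=1, period=20)

["e", "aaeggabgceeeaedabcag"]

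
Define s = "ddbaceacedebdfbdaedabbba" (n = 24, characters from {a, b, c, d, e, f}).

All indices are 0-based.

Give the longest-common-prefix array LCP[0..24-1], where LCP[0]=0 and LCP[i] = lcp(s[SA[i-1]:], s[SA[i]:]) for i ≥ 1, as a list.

sorted suffixes:
  #0 SA[0]=23  'a'
  #1 SA[1]=19  'abbba'
  #2 SA[2]=3  'aceacedebdfbdaedabbba'
  #3 SA[3]=6  'acedebdfbdaedabbba'
  #4 SA[4]=16  'aedabbba'
  #5 SA[5]=22  'ba'
  #6 SA[6]=2  'baceacedebdfbdaedabbba'
  #7 SA[7]=21  'bba'
  #8 SA[8]=20  'bbba'
  #9 SA[9]=14  'bdaedabbba'
  #10 SA[10]=11  'bdfbdaedabbba'
  #11 SA[11]=4  'ceacedebdfbdaedabbba'
  #12 SA[12]=7  'cedebdfbdaedabbba'
  #13 SA[13]=18  'dabbba'
  #14 SA[14]=15  'daedabbba'
  #15 SA[15]=1  'dbaceacedebdfbdaedabbba'
  #16 SA[16]=0  'ddbaceacedebdfbdaedabbba'
  #17 SA[17]=9  'debdfbdaedabbba'
  #18 SA[18]=12  'dfbdaedabbba'
  #19 SA[19]=5  'eacedebdfbdaedabbba'
  #20 SA[20]=10  'ebdfbdaedabbba'
  #21 SA[21]=17  'edabbba'
  #22 SA[22]=8  'edebdfbdaedabbba'
  #23 SA[23]=13  'fbdaedabbba'

SA = [23, 19, 3, 6, 16, 22, 2, 21, 20, 14, 11, 4, 7, 18, 15, 1, 0, 9, 12, 5, 10, 17, 8, 13]
[i] adj suffixes → lcp
  [1] 23/19 → 1 ('a')
  [2] 19/3 → 1 ('a')
  [3] 3/6 → 3 ('ace')
  [4] 6/16 → 1 ('a')
  [5] 16/22 → 0 ('')
  [6] 22/2 → 2 ('ba')
  [7] 2/21 → 1 ('b')
  [8] 21/20 → 2 ('bb')
  [9] 20/14 → 1 ('b')
  [10] 14/11 → 2 ('bd')
  [11] 11/4 → 0 ('')
  [12] 4/7 → 2 ('ce')
  [13] 7/18 → 0 ('')
  [14] 18/15 → 2 ('da')
  [15] 15/1 → 1 ('d')
  [16] 1/0 → 1 ('d')
  [17] 0/9 → 1 ('d')
  [18] 9/12 → 1 ('d')
  [19] 12/5 → 0 ('')
  [20] 5/10 → 1 ('e')
  [21] 10/17 → 1 ('e')
  [22] 17/8 → 2 ('ed')
  [23] 8/13 → 0 ('')

[0, 1, 1, 3, 1, 0, 2, 1, 2, 1, 2, 0, 2, 0, 2, 1, 1, 1, 1, 0, 1, 1, 2, 0]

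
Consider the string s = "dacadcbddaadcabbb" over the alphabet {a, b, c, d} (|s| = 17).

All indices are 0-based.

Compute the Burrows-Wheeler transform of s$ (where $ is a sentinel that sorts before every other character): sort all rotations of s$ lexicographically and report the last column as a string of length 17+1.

bdcdacbbacdadd$aab

rank  rotation            last
    0  $dacadcbddaadcabbb  b
    1  aadcabbb$dacadcbdd  d
    2  abbb$dacadcbddaadc  c
    3  acadcbddaadcabbb$d  d
    4  adcabbb$dacadcbdda  a
    5  adcbddaadcabbb$dac  c
    6  b$dacadcbddaadcabb  b
    7  bb$dacadcbddaadcab  b
    8  bbb$dacadcbddaadca  a
    9  bddaadcabbb$dacadc  c
   10  cabbb$dacadcbddaad  d
   11  cadcbddaadcabbb$da  a
   12  cbddaadcabbb$dacad  d
   13  daadcabbb$dacadcbd  d
   14  dacadcbddaadcabbb$  $
   15  dcabbb$dacadcbddaa  a
   16  dcbddaadcabbb$daca  a
   17  ddaadcabbb$dacadcb  b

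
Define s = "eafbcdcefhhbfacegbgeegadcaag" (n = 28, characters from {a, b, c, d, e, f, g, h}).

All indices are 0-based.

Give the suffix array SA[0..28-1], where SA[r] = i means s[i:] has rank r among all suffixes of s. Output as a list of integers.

[25, 13, 22, 1, 26, 3, 11, 17, 24, 4, 6, 14, 23, 5, 0, 19, 7, 20, 15, 12, 2, 8, 27, 21, 16, 18, 10, 9]

rank→(start, suffix):
  0 → (25, 'aag')
  1 → (13, 'acegbgeegadcaag')
  2 → (22, 'adcaag')
  3 → (1, 'afbcdcefhhbfacegbgeegadcaag')
  4 → (26, 'ag')
  5 → (3, 'bcdcefhhbfacegbgeegadcaag')
  6 → (11, 'bfacegbgeegadcaag')
  7 → (17, 'bgeegadcaag')
  8 → (24, 'caag')
  9 → (4, 'cdcefhhbfacegbgeegadcaag')
  10 → (6, 'cefhhbfacegbgeegadcaag')
  11 → (14, 'cegbgeegadcaag')
  12 → (23, 'dcaag')
  13 → (5, 'dcefhhbfacegbgeegadcaag')
  14 → (0, 'eafbcdcefhhbfacegbgeegadcaag')
  15 → (19, 'eegadcaag')
  16 → (7, 'efhhbfacegbgeegadcaag')
  17 → (20, 'egadcaag')
  18 → (15, 'egbgeegadcaag')
  19 → (12, 'facegbgeegadcaag')
  20 → (2, 'fbcdcefhhbfacegbgeegadcaag')
  21 → (8, 'fhhbfacegbgeegadcaag')
  22 → (27, 'g')
  23 → (21, 'gadcaag')
  24 → (16, 'gbgeegadcaag')
  25 → (18, 'geegadcaag')
  26 → (10, 'hbfacegbgeegadcaag')
  27 → (9, 'hhbfacegbgeegadcaag')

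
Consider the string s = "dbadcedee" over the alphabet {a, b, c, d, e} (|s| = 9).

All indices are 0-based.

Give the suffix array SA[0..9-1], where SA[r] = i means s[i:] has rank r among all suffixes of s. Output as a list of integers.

rank→(start, suffix):
  0 → (2, 'adcedee')
  1 → (1, 'badcedee')
  2 → (4, 'cedee')
  3 → (0, 'dbadcedee')
  4 → (3, 'dcedee')
  5 → (6, 'dee')
  6 → (8, 'e')
  7 → (5, 'edee')
  8 → (7, 'ee')

[2, 1, 4, 0, 3, 6, 8, 5, 7]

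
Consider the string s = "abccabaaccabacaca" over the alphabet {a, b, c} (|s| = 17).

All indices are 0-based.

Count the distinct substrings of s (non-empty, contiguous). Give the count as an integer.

123

rank | idx | suffix
   0 |  16 | a
   1 |   6 | aaccabacaca
   2 |   4 | abaaccabacaca
   3 |  10 | abacaca
   4 |   0 | abccabaaccabacaca
   5 |  14 | aca
   6 |  12 | acaca
   7 |   7 | accabacaca
   8 |   5 | baaccabacaca
   9 |  11 | bacaca
  10 |   1 | bccabaaccabacaca
  11 |  15 | ca
  12 |   3 | cabaaccabacaca
  13 |   9 | cabacaca
  14 |  13 | caca
  15 |   2 | ccabaaccabacaca
  16 |   8 | ccabacaca

SA = [16, 6, 4, 10, 0, 14, 12, 7, 5, 11, 1, 15, 3, 9, 13, 2, 8]
rank  pair      lcp
   1  s[16:],s[6:]  1  'a'
   2  s[6:],s[4:]  1  'a'
   3  s[4:],s[10:]  3  'aba'
   4  s[10:],s[0:]  2  'ab'
   5  s[0:],s[14:]  1  'a'
   6  s[14:],s[12:]  3  'aca'
   7  s[12:],s[7:]  2  'ac'
   8  s[7:],s[5:]  0  ''
   9  s[5:],s[11:]  2  'ba'
  10  s[11:],s[1:]  1  'b'
  11  s[1:],s[15:]  0  ''
  12  s[15:],s[3:]  2  'ca'
  13  s[3:],s[9:]  4  'caba'
  14  s[9:],s[13:]  2  'ca'
  15  s[13:],s[2:]  1  'c'
  16  s[2:],s[8:]  5  'ccaba'

n(n+1)/2 = 17·18/2 = 153
Σ LCP = 0 + 1 + 1 + 3 + 2 + 1 + 3 + 2 + 0 + 2 + 1 + 0 + 2 + 4 + 2 + 1 + 5 = 30
distinct = 153 − 30 = 123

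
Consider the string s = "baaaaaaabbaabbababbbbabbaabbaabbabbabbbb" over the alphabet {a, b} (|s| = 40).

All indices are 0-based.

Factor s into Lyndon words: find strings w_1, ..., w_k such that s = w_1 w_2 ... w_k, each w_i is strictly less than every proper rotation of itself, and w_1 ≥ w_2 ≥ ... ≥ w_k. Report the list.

emit factor 1: 'b' (i=0, period=1)
emit factor 2: 'aaaaaaabbaabbababbbbabbaabbaabbabbabbbb' (i=1, period=39)

["b", "aaaaaaabbaabbababbbbabbaabbaabbabbabbbb"]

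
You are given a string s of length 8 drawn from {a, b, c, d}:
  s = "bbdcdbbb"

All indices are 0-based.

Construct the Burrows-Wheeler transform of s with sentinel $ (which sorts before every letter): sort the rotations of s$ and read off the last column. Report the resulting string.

bbbd$bdcb

rank  rotation   last
    0  $bbdcdbbb  b
    1  b$bbdcdbb  b
    2  bb$bbdcdb  b
    3  bbb$bbdcd  d
    4  bbdcdbbb$  $
    5  bdcdbbb$b  b
    6  cdbbb$bbd  d
    7  dbbb$bbdc  c
    8  dcdbbb$bb  b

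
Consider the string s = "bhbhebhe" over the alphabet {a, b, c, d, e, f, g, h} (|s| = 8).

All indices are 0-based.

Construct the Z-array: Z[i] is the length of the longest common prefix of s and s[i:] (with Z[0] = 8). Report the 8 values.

Z[0]=8
i=1: fresh scan; Z[1]=0
i=2: fresh scan; Z[2]=2 extend→box=[2,4)
i=3: min(r-i=1, Z[1]=0)=0; Z[3]=0
i=4: fresh scan; Z[4]=0
i=5: fresh scan; Z[5]=2 extend→box=[5,7)
i=6: min(r-i=1, Z[1]=0)=0; Z[6]=0
i=7: fresh scan; Z[7]=0

[8, 0, 2, 0, 0, 2, 0, 0]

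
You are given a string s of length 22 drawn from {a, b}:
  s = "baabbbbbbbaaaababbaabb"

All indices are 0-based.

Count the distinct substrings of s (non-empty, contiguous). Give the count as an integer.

194

rank | idx | suffix
   0 |  10 | aaaababbaabb
   1 |  11 | aaababbaabb
   2 |  12 | aababbaabb
   3 |  18 | aabb
   4 |   1 | aabbbbbbbaaaababbaabb
   5 |  13 | ababbaabb
   6 |  19 | abb
   7 |  15 | abbaabb
   8 |   2 | abbbbbbbaaaababbaabb
   9 |  21 | b
  10 |   9 | baaaababbaabb
  11 |  17 | baabb
  12 |   0 | baabbbbbbbaaaababbaabb
  13 |  14 | babbaabb
  14 |  20 | bb
  15 |   8 | bbaaaababbaabb
  16 |  16 | bbaabb
  17 |   7 | bbbaaaababbaabb
  18 |   6 | bbbbaaaababbaabb
  19 |   5 | bbbbbaaaababbaabb
  20 |   4 | bbbbbbaaaababbaabb
  21 |   3 | bbbbbbbaaaababbaabb

SA = [10, 11, 12, 18, 1, 13, 19, 15, 2, 21, 9, 17, 0, 14, 20, 8, 16, 7, 6, 5, 4, 3]
rank  pair      lcp
   1  s[10:],s[11:]  3  'aaa'
   2  s[11:],s[12:]  2  'aa'
   3  s[12:],s[18:]  3  'aab'
   4  s[18:],s[1:]  4  'aabb'
   5  s[1:],s[13:]  1  'a'
   6  s[13:],s[19:]  2  'ab'
   7  s[19:],s[15:]  3  'abb'
   8  s[15:],s[2:]  3  'abb'
   9  s[2:],s[21:]  0  ''
  10  s[21:],s[9:]  1  'b'
  11  s[9:],s[17:]  3  'baa'
  12  s[17:],s[0:]  5  'baabb'
  13  s[0:],s[14:]  2  'ba'
  14  s[14:],s[20:]  1  'b'
  15  s[20:],s[8:]  2  'bb'
  16  s[8:],s[16:]  4  'bbaa'
  17  s[16:],s[7:]  2  'bb'
  18  s[7:],s[6:]  3  'bbb'
  19  s[6:],s[5:]  4  'bbbb'
  20  s[5:],s[4:]  5  'bbbbb'
  21  s[4:],s[3:]  6  'bbbbbb'

n(n+1)/2 = 22·23/2 = 253
Σ LCP = 0 + 3 + 2 + 3 + 4 + 1 + 2 + 3 + 3 + 0 + 1 + 3 + 5 + 2 + 1 + 2 + 4 + 2 + 3 + 4 + 5 + 6 = 59
distinct = 253 − 59 = 194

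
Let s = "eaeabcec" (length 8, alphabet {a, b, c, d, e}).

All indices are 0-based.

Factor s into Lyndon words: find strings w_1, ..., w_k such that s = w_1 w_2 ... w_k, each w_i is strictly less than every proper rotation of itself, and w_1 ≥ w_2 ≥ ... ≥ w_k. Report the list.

["e", "ae", "abcec"]

emit factor 1: 'e' (i=0, period=1)
emit factor 2: 'ae' (i=1, period=2)
emit factor 3: 'abcec' (i=3, period=5)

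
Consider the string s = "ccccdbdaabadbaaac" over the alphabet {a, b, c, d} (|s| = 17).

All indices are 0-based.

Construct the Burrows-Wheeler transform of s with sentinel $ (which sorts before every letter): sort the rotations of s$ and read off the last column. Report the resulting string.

cbdaaabdada$cccbac

rank  rotation            last
    0  $ccccdbdaabadbaaac  c
    1  aaac$ccccdbdaabadb  b
    2  aabadbaaac$ccccdbd  d
    3  aac$ccccdbdaabadba  a
    4  abadbaaac$ccccdbda  a
    5  ac$ccccdbdaabadbaa  a
    6  adbaaac$ccccdbdaab  b
    7  baaac$ccccdbdaabad  d
    8  badbaaac$ccccdbdaa  a
    9  bdaabadbaaac$ccccd  d
   10  c$ccccdbdaabadbaaa  a
   11  ccccdbdaabadbaaac$  $
   12  cccdbdaabadbaaac$c  c
   13  ccdbdaabadbaaac$cc  c
   14  cdbdaabadbaaac$ccc  c
   15  daabadbaaac$ccccdb  b
   16  dbaaac$ccccdbdaaba  a
   17  dbdaabadbaaac$cccc  c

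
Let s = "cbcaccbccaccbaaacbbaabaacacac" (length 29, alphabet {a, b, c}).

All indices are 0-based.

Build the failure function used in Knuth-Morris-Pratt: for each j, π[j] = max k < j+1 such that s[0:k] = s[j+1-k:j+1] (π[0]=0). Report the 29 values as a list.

π[0] = 0
j=1 s[j]='b': π[1]=0 (border '')
j=2 s[j]='c': π[2]=1 (border 'c')
j=3 s[j]='a': k: 1→0; π[3]=0 (border '')
j=4 s[j]='c': π[4]=1 (border 'c')
j=5 s[j]='c': k: 1→0; π[5]=1 (border 'c')
j=6 s[j]='b': π[6]=2 (border 'cb')
j=7 s[j]='c': π[7]=3 (border 'cbc')
j=8 s[j]='c': k: 3→1→0; π[8]=1 (border 'c')
j=9 s[j]='a': k: 1→0; π[9]=0 (border '')
j=10 s[j]='c': π[10]=1 (border 'c')
j=11 s[j]='c': k: 1→0; π[11]=1 (border 'c')
j=12 s[j]='b': π[12]=2 (border 'cb')
j=13 s[j]='a': k: 2→0; π[13]=0 (border '')
j=14 s[j]='a': π[14]=0 (border '')
j=15 s[j]='a': π[15]=0 (border '')
j=16 s[j]='c': π[16]=1 (border 'c')
j=17 s[j]='b': π[17]=2 (border 'cb')
j=18 s[j]='b': k: 2→0; π[18]=0 (border '')
j=19 s[j]='a': π[19]=0 (border '')
j=20 s[j]='a': π[20]=0 (border '')
j=21 s[j]='b': π[21]=0 (border '')
j=22 s[j]='a': π[22]=0 (border '')
j=23 s[j]='a': π[23]=0 (border '')
j=24 s[j]='c': π[24]=1 (border 'c')
j=25 s[j]='a': k: 1→0; π[25]=0 (border '')
j=26 s[j]='c': π[26]=1 (border 'c')
j=27 s[j]='a': k: 1→0; π[27]=0 (border '')
j=28 s[j]='c': π[28]=1 (border 'c')

[0, 0, 1, 0, 1, 1, 2, 3, 1, 0, 1, 1, 2, 0, 0, 0, 1, 2, 0, 0, 0, 0, 0, 0, 1, 0, 1, 0, 1]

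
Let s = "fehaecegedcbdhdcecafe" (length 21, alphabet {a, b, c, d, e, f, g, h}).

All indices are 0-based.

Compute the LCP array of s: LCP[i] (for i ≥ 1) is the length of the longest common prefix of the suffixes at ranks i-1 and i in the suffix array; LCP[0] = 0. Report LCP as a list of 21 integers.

[0, 1, 0, 0, 1, 1, 2, 0, 2, 1, 0, 1, 2, 1, 1, 1, 0, 2, 0, 0, 1]

rank | idx | suffix
   0 |   3 | aecegedcbdhdcecafe
   1 |  18 | afe
   2 |  11 | bdhdcecafe
   3 |  17 | cafe
   4 |  10 | cbdhdcecafe
   5 |  15 | cecafe
   6 |   5 | cegedcbdhdcecafe
   7 |   9 | dcbdhdcecafe
   8 |  14 | dcecafe
   9 |  12 | dhdcecafe
  10 |  20 | e
  11 |  16 | ecafe
  12 |   4 | ecegedcbdhdcecafe
  13 |   8 | edcbdhdcecafe
  14 |   6 | egedcbdhdcecafe
  15 |   1 | ehaecegedcbdhdcecafe
  16 |  19 | fe
  17 |   0 | fehaecegedcbdhdcecafe
  18 |   7 | gedcbdhdcecafe
  19 |   2 | haecegedcbdhdcecafe
  20 |  13 | hdcecafe

SA = [3, 18, 11, 17, 10, 15, 5, 9, 14, 12, 20, 16, 4, 8, 6, 1, 19, 0, 7, 2, 13]
[i] adj suffixes → lcp
  [1] 3/18 → 1 ('a')
  [2] 18/11 → 0 ('')
  [3] 11/17 → 0 ('')
  [4] 17/10 → 1 ('c')
  [5] 10/15 → 1 ('c')
  [6] 15/5 → 2 ('ce')
  [7] 5/9 → 0 ('')
  [8] 9/14 → 2 ('dc')
  [9] 14/12 → 1 ('d')
  [10] 12/20 → 0 ('')
  [11] 20/16 → 1 ('e')
  [12] 16/4 → 2 ('ec')
  [13] 4/8 → 1 ('e')
  [14] 8/6 → 1 ('e')
  [15] 6/1 → 1 ('e')
  [16] 1/19 → 0 ('')
  [17] 19/0 → 2 ('fe')
  [18] 0/7 → 0 ('')
  [19] 7/2 → 0 ('')
  [20] 2/13 → 1 ('h')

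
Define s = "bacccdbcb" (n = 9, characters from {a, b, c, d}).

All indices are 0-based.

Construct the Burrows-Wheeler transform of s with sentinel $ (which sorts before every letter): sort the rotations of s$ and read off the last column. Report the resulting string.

bbc$dbaccc

rank  rotation    last
    0  $bacccdbcb  b
    1  acccdbcb$b  b
    2  b$bacccdbc  c
    3  bacccdbcb$  $
    4  bcb$bacccd  d
    5  cb$bacccdb  b
    6  cccdbcb$ba  a
    7  ccdbcb$bac  c
    8  cdbcb$bacc  c
    9  dbcb$baccc  c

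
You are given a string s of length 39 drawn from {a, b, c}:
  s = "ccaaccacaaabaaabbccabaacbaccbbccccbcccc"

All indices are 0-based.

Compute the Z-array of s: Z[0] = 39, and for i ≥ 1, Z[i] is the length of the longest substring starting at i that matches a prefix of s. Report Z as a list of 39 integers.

Z[0]=39
i=1: fresh scan; Z[1]=1 grow→box=[1,2)
i=2: fresh scan; Z[2]=0
i=3: fresh scan; Z[3]=0
i=4: fresh scan; Z[4]=3 grow→box=[4,7)
i=5: min(r-i=2, Z[1]=1)=1; Z[5]=1
i=6: min(r-i=1, Z[2]=0)=0; Z[6]=0
i=7: fresh scan; Z[7]=1 grow→box=[7,8)
i=8: fresh scan; Z[8]=0
i=9: fresh scan; Z[9]=0
i=10: fresh scan; Z[10]=0
i=11: fresh scan; Z[11]=0
i=12: fresh scan; Z[12]=0
i=13: fresh scan; Z[13]=0
i=14: fresh scan; Z[14]=0
i=15: fresh scan; Z[15]=0
i=16: fresh scan; Z[16]=0
i=17: fresh scan; Z[17]=3 grow→box=[17,20)
i=18: min(r-i=2, Z[1]=1)=1; Z[18]=1
i=19: min(r-i=1, Z[2]=0)=0; Z[19]=0
i=20: fresh scan; Z[20]=0
i=21: fresh scan; Z[21]=0
i=22: fresh scan; Z[22]=0
i=23: fresh scan; Z[23]=1 grow→box=[23,24)
i=24: fresh scan; Z[24]=0
i=25: fresh scan; Z[25]=0
i=26: fresh scan; Z[26]=2 grow→box=[26,28)
i=27: min(r-i=1, Z[1]=1)=1; Z[27]=1
i=28: fresh scan; Z[28]=0
i=29: fresh scan; Z[29]=0
i=30: fresh scan; Z[30]=2 grow→box=[30,32)
i=31: min(r-i=1, Z[1]=1)=1; Z[31]=2 grow→box=[31,33)
i=32: min(r-i=1, Z[1]=1)=1; Z[32]=2 grow→box=[32,34)
i=33: min(r-i=1, Z[1]=1)=1; Z[33]=1
i=34: fresh scan; Z[34]=0
i=35: fresh scan; Z[35]=2 grow→box=[35,37)
i=36: min(r-i=1, Z[1]=1)=1; Z[36]=2 grow→box=[36,38)
i=37: min(r-i=1, Z[1]=1)=1; Z[37]=2 grow→box=[37,39)
i=38: min(r-i=1, Z[1]=1)=1; Z[38]=1

[39, 1, 0, 0, 3, 1, 0, 1, 0, 0, 0, 0, 0, 0, 0, 0, 0, 3, 1, 0, 0, 0, 0, 1, 0, 0, 2, 1, 0, 0, 2, 2, 2, 1, 0, 2, 2, 2, 1]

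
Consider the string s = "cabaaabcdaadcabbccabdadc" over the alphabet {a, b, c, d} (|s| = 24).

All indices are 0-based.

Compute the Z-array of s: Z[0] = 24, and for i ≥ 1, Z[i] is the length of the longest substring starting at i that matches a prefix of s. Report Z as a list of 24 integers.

[24, 0, 0, 0, 0, 0, 0, 1, 0, 0, 0, 0, 3, 0, 0, 0, 1, 3, 0, 0, 0, 0, 0, 1]

Z[0]=24
i=1: i≥r, start 0; Z[1]=0
i=2: i≥r, start 0; Z[2]=0
i=3: i≥r, start 0; Z[3]=0
i=4: i≥r, start 0; Z[4]=0
i=5: i≥r, start 0; Z[5]=0
i=6: i≥r, start 0; Z[6]=0
i=7: i≥r, start 0; Z[7]=1 extend→box=[7,8)
i=8: i≥r, start 0; Z[8]=0
i=9: i≥r, start 0; Z[9]=0
i=10: i≥r, start 0; Z[10]=0
i=11: i≥r, start 0; Z[11]=0
i=12: i≥r, start 0; Z[12]=3 extend→box=[12,15)
i=13: min(r-i=2, Z[1]=0)=0; Z[13]=0
i=14: min(r-i=1, Z[2]=0)=0; Z[14]=0
i=15: i≥r, start 0; Z[15]=0
i=16: i≥r, start 0; Z[16]=1 extend→box=[16,17)
i=17: i≥r, start 0; Z[17]=3 extend→box=[17,20)
i=18: min(r-i=2, Z[1]=0)=0; Z[18]=0
i=19: min(r-i=1, Z[2]=0)=0; Z[19]=0
i=20: i≥r, start 0; Z[20]=0
i=21: i≥r, start 0; Z[21]=0
i=22: i≥r, start 0; Z[22]=0
i=23: i≥r, start 0; Z[23]=1 extend→box=[23,24)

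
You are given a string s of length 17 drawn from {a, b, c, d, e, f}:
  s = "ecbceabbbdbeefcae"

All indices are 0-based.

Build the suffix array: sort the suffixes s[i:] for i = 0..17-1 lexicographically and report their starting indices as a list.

sorted suffixes:
  #0 SA[0]=5  'abbbdbeefcae'
  #1 SA[1]=15  'ae'
  #2 SA[2]=6  'bbbdbeefcae'
  #3 SA[3]=7  'bbdbeefcae'
  #4 SA[4]=2  'bceabbbdbeefcae'
  #5 SA[5]=8  'bdbeefcae'
  #6 SA[6]=10  'beefcae'
  #7 SA[7]=14  'cae'
  #8 SA[8]=1  'cbceabbbdbeefcae'
  #9 SA[9]=3  'ceabbbdbeefcae'
  #10 SA[10]=9  'dbeefcae'
  #11 SA[11]=16  'e'
  #12 SA[12]=4  'eabbbdbeefcae'
  #13 SA[13]=0  'ecbceabbbdbeefcae'
  #14 SA[14]=11  'eefcae'
  #15 SA[15]=12  'efcae'
  #16 SA[16]=13  'fcae'

[5, 15, 6, 7, 2, 8, 10, 14, 1, 3, 9, 16, 4, 0, 11, 12, 13]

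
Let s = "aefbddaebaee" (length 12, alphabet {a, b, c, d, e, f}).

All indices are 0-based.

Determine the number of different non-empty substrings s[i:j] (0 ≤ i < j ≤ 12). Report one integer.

69

sorted suffixes:
  #0 SA[0]=6  'aebaee'
  #1 SA[1]=9  'aee'
  #2 SA[2]=0  'aefbddaebaee'
  #3 SA[3]=8  'baee'
  #4 SA[4]=3  'bddaebaee'
  #5 SA[5]=5  'daebaee'
  #6 SA[6]=4  'ddaebaee'
  #7 SA[7]=11  'e'
  #8 SA[8]=7  'ebaee'
  #9 SA[9]=10  'ee'
  #10 SA[10]=1  'efbddaebaee'
  #11 SA[11]=2  'fbddaebaee'

SA = [6, 9, 0, 8, 3, 5, 4, 11, 7, 10, 1, 2]
i: (SA[i-1],SA[i]) lcp shared
  1: (6,9) 2 'ae'
  2: (9,0) 2 'ae'
  3: (0,8) 0 ''
  4: (8,3) 1 'b'
  5: (3,5) 0 ''
  6: (5,4) 1 'd'
  7: (4,11) 0 ''
  8: (11,7) 1 'e'
  9: (7,10) 1 'e'
  10: (10,1) 1 'e'
  11: (1,2) 0 ''

n(n+1)/2 = 12·13/2 = 78
Σ LCP = 0 + 2 + 2 + 0 + 1 + 0 + 1 + 0 + 1 + 1 + 1 + 0 = 9
distinct = 78 − 9 = 69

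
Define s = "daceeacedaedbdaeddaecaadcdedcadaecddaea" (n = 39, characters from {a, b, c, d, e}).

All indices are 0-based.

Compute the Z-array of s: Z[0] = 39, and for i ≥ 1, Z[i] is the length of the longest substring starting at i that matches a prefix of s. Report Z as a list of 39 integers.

[39, 0, 0, 0, 0, 0, 0, 0, 2, 0, 0, 1, 0, 2, 0, 0, 1, 2, 0, 0, 0, 0, 0, 1, 0, 1, 0, 1, 0, 0, 2, 0, 0, 0, 1, 2, 0, 0, 0]

Z[0]=39
i=1: i≥r, start 0; Z[1]=0
i=2: i≥r, start 0; Z[2]=0
i=3: i≥r, start 0; Z[3]=0
i=4: i≥r, start 0; Z[4]=0
i=5: i≥r, start 0; Z[5]=0
i=6: i≥r, start 0; Z[6]=0
i=7: i≥r, start 0; Z[7]=0
i=8: i≥r, start 0; Z[8]=2 grow→box=[8,10)
i=9: min(r-i=1, Z[1]=0)=0; Z[9]=0
i=10: i≥r, start 0; Z[10]=0
i=11: i≥r, start 0; Z[11]=1 grow→box=[11,12)
i=12: i≥r, start 0; Z[12]=0
i=13: i≥r, start 0; Z[13]=2 grow→box=[13,15)
i=14: min(r-i=1, Z[1]=0)=0; Z[14]=0
i=15: i≥r, start 0; Z[15]=0
i=16: i≥r, start 0; Z[16]=1 grow→box=[16,17)
i=17: i≥r, start 0; Z[17]=2 grow→box=[17,19)
i=18: min(r-i=1, Z[1]=0)=0; Z[18]=0
i=19: i≥r, start 0; Z[19]=0
i=20: i≥r, start 0; Z[20]=0
i=21: i≥r, start 0; Z[21]=0
i=22: i≥r, start 0; Z[22]=0
i=23: i≥r, start 0; Z[23]=1 grow→box=[23,24)
i=24: i≥r, start 0; Z[24]=0
i=25: i≥r, start 0; Z[25]=1 grow→box=[25,26)
i=26: i≥r, start 0; Z[26]=0
i=27: i≥r, start 0; Z[27]=1 grow→box=[27,28)
i=28: i≥r, start 0; Z[28]=0
i=29: i≥r, start 0; Z[29]=0
i=30: i≥r, start 0; Z[30]=2 grow→box=[30,32)
i=31: min(r-i=1, Z[1]=0)=0; Z[31]=0
i=32: i≥r, start 0; Z[32]=0
i=33: i≥r, start 0; Z[33]=0
i=34: i≥r, start 0; Z[34]=1 grow→box=[34,35)
i=35: i≥r, start 0; Z[35]=2 grow→box=[35,37)
i=36: min(r-i=1, Z[1]=0)=0; Z[36]=0
i=37: i≥r, start 0; Z[37]=0
i=38: i≥r, start 0; Z[38]=0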